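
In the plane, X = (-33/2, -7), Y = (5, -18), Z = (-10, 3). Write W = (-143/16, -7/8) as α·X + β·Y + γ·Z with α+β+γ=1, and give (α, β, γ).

(1/8, 1/8, 3/4)

Signed area of the reference triangle: [XYZ] = ½·((-33/2)·(-18−3) + 5·(3−(-7)) + (-10)·(-7−(-18))) = ½·(693/2 + 50 − 110) = 573/4.
[WYZ] = ½·((-143/16)·(-18−3) + 5·(3−(-7/8)) + (-10)·(-7/8−(-18))) = ½·(3003/16 + 155/8 − 685/4) = 573/32, so the X-coordinate is (573/32)/(573/4) = 1/8.
[XWZ] = ½·((-33/2)·(-7/8−3) + (-143/16)·(3−(-7)) + (-10)·(-7−(-7/8))) = ½·(1023/16 − 715/8 + 245/4) = 573/32, so the Y-coordinate is 1/8.
[XYW] = ½·((-33/2)·(-18−(-7/8)) + 5·(-7/8−(-7)) + (-143/16)·(-7−(-18))) = ½·(4521/16 + 245/8 − 1573/16) = 1719/16, so the Z-coordinate is 3/4.
Check: 1/8 + 1/8 + 3/4 = 1.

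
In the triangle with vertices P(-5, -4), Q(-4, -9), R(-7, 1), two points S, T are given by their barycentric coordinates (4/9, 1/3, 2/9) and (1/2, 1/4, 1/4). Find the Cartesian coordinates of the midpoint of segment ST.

Barycentric coordinates of the midpoint are the average: (17/36, 7/24, 17/72).
Converting: (17/36)·P + (7/24)·Q + (17/72)·R = (-373/72, -77/18).

(-373/72, -77/18)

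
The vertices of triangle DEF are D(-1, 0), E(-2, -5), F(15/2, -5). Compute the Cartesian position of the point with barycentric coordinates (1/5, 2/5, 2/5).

(2, -4)

G = (1/5)·D + (2/5)·E + (2/5)·F.
x-coordinate: (1/5)·(-1) + (2/5)·(-2) + (2/5)·(15/2) = 2.
y-coordinate: (1/5)·0 + (2/5)·(-5) + (2/5)·(-5) = -4.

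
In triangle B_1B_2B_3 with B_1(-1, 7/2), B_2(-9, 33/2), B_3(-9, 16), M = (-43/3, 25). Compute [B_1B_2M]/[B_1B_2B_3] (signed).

[B_1B_2B_3] = ½·((-1)·(33/2−16) + (-9)·(16−(7/2)) + (-9)·(7/2−(33/2))) = ½·(-1/2 − 225/2 + 117) = 2.
[B_1B_2M] = ½·((-1)·(33/2−25) + (-9)·(25−(7/2)) + (-43/3)·(7/2−(33/2))) = ½·(17/2 − 387/2 + 559/3) = 2/3, so the ratio is (2/3)/2 = 1/3.

1/3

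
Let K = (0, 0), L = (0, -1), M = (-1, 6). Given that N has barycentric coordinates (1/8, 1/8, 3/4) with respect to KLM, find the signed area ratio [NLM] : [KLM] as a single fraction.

The signed ratio [NLM]/[KLM] equals the barycentric coordinate of N at vertex K, which is 1/8.

1/8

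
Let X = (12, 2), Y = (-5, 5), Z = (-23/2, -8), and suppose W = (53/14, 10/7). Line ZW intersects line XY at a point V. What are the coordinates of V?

(19/3, 3)

Barycentric coordinates of W with respect to XYZ: (4/7, 2/7, 1/7).
On side XY the Z-coordinate is zero; dropping W's Z-weight 1/7 and renormalizing the remaining 4/7 : 2/7 gives weights 2/3, 1/3 on X, Y.
V = (2/3)·(12, 2) + (1/3)·(-5, 5) = (19/3, 3).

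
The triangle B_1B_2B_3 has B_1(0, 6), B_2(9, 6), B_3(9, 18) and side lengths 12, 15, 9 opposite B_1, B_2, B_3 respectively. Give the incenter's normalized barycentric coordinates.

(1/3, 5/12, 1/4)

The incenter has barycentric coordinates proportional to the opposite side lengths: (12 : 15 : 9).
Normalizing by 12+15+9 = 36 gives (1/3, 5/12, 1/4).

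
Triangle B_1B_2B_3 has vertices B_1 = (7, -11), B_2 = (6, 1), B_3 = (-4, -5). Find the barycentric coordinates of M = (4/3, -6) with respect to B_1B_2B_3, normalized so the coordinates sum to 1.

Signed area of the reference triangle: [B_1B_2B_3] = ½·(7·(1−(-5)) + 6·(-5−(-11)) + (-4)·(-11−1)) = ½·(42 + 36 + 48) = 63.
[MB_2B_3] = ½·((4/3)·(1−(-5)) + 6·(-5−(-6)) + (-4)·(-6−1)) = ½·(8 + 6 + 28) = 21, so the B_1-coordinate is 21/63 = 1/3.
[B_1MB_3] = ½·(7·(-6−(-5)) + (4/3)·(-5−(-11)) + (-4)·(-11−(-6))) = ½·(-7 + 8 + 20) = 21/2, so the B_2-coordinate is 1/6.
[B_1B_2M] = ½·(7·(1−(-6)) + 6·(-6−(-11)) + (4/3)·(-11−1)) = ½·(49 + 30 − 16) = 63/2, so the B_3-coordinate is 1/2.
Check: 1/3 + 1/6 + 1/2 = 1.

(1/3, 1/6, 1/2)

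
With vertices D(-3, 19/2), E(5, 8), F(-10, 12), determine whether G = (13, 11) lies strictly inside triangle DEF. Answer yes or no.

no

Barycentric coordinates of G: (-154/19, 101/19, 72/19).
The three coordinates are negative, positive, positive; a point is interior exactly when all three are positive.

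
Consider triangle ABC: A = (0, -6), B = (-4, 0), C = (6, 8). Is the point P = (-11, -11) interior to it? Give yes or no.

no

Barycentric coordinates of P: (27/46, 31/23, -43/46).
The three coordinates are positive, positive, negative; a point is interior exactly when all three are positive.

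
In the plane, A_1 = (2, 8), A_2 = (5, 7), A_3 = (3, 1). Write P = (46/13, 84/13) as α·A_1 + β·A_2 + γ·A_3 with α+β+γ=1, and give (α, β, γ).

(5/13, 6/13, 2/13)

Signed area of the reference triangle: [A_1A_2A_3] = ½·(2·(7−1) + 5·(1−8) + 3·(8−7)) = ½·(12 − 35 + 3) = -10.
[PA_2A_3] = ½·((46/13)·(7−1) + 5·(1−(84/13)) + 3·(84/13−7)) = ½·(276/13 − 355/13 − 21/13) = -50/13, so the A_1-coordinate is (-50/13)/(-10) = 5/13.
[A_1PA_3] = ½·(2·(84/13−1) + (46/13)·(1−8) + 3·(8−(84/13))) = ½·(142/13 − 322/13 + 60/13) = -60/13, so the A_2-coordinate is 6/13.
[A_1A_2P] = ½·(2·(7−(84/13)) + 5·(84/13−8) + (46/13)·(8−7)) = ½·(14/13 − 100/13 + 46/13) = -20/13, so the A_3-coordinate is 2/13.
Check: 5/13 + 6/13 + 2/13 = 1.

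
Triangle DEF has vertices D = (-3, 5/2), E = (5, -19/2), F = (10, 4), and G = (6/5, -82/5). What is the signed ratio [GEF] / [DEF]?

[DEF] = ½·((-3)·(-19/2−4) + 5·(4−(5/2)) + 10·(5/2−(-19/2))) = ½·(81/2 + 15/2 + 120) = 84.
[GEF] = ½·((6/5)·(-19/2−4) + 5·(4−(-82/5)) + 10·(-82/5−(-19/2))) = ½·(-81/5 + 102 − 69) = 42/5, so the ratio is (42/5)/84 = 1/10.

1/10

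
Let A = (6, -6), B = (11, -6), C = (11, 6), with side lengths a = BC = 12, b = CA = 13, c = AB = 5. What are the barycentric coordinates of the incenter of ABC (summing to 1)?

The incenter has barycentric coordinates proportional to the opposite side lengths: (12 : 13 : 5).
Normalizing by 12+13+5 = 30 gives (2/5, 13/30, 1/6).

(2/5, 13/30, 1/6)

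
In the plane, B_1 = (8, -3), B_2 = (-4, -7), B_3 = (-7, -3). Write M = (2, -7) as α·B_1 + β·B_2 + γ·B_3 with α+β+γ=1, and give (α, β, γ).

Signed area of the reference triangle: [B_1B_2B_3] = ½·(8·(-7−(-3)) + (-4)·(-3−(-3)) + (-7)·(-3−(-7))) = ½·(-32 + 0 − 28) = -30.
[MB_2B_3] = ½·(2·(-7−(-3)) + (-4)·(-3−(-7)) + (-7)·(-7−(-7))) = ½·(-8 − 16 + 0) = -12, so the B_1-coordinate is (-12)/(-30) = 2/5.
[B_1MB_3] = ½·(8·(-7−(-3)) + 2·(-3−(-3)) + (-7)·(-3−(-7))) = ½·(-32 + 0 − 28) = -30, so the B_2-coordinate is 1.
[B_1B_2M] = ½·(8·(-7−(-7)) + (-4)·(-7−(-3)) + 2·(-3−(-7))) = ½·(0 + 16 + 8) = 12, so the B_3-coordinate is -2/5.

(2/5, 1, -2/5)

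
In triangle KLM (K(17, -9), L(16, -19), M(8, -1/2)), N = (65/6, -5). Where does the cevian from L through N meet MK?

Barycentric coordinates of N with respect to KLM: (1/6, 1/6, 2/3).
On side MK the L-coordinate is zero; dropping N's L-weight 1/6 and renormalizing the remaining 2/3 : 1/6 gives weights 4/5, 1/5 on M, K.
J = (4/5)·(8, -1/2) + (1/5)·(17, -9) = (49/5, -11/5).

(49/5, -11/5)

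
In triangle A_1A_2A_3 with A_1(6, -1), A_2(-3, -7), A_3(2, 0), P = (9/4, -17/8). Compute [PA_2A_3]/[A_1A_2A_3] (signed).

[A_1A_2A_3] = ½·(6·(-7−0) + (-3)·(0−(-1)) + 2·(-1−(-7))) = ½·(-42 − 3 + 12) = -33/2.
[PA_2A_3] = ½·((9/4)·(-7−0) + (-3)·(0−(-17/8)) + 2·(-17/8−(-7))) = ½·(-63/4 − 51/8 + 39/4) = -99/16, so the ratio is (-99/16)/(-33/2) = 3/8.

3/8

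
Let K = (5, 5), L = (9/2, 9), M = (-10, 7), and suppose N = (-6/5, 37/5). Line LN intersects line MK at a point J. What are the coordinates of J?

(-5, 19/3)

Barycentric coordinates of N with respect to KLM: (1/5, 2/5, 2/5).
On side MK the L-coordinate is zero; dropping N's L-weight 2/5 and renormalizing the remaining 2/5 : 1/5 gives weights 2/3, 1/3 on M, K.
J = (2/3)·(-10, 7) + (1/3)·(5, 5) = (-5, 19/3).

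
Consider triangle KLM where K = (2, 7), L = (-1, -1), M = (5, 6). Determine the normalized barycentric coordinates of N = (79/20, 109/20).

Signed area of the reference triangle: [KLM] = ½·(2·(-1−6) + (-1)·(6−7) + 5·(7−(-1))) = ½·(-14 + 1 + 40) = 27/2.
[NLM] = ½·((79/20)·(-1−6) + (-1)·(6−(109/20)) + 5·(109/20−(-1))) = ½·(-553/20 − 11/20 + 129/4) = 81/40, so the K-coordinate is (81/40)/(27/2) = 3/20.
[KNM] = ½·(2·(109/20−6) + (79/20)·(6−7) + 5·(7−(109/20))) = ½·(-11/10 − 79/20 + 31/4) = 27/20, so the L-coordinate is 1/10.
[KLN] = ½·(2·(-1−(109/20)) + (-1)·(109/20−7) + (79/20)·(7−(-1))) = ½·(-129/10 + 31/20 + 158/5) = 81/8, so the M-coordinate is 3/4.
Check: 3/20 + 1/10 + 3/4 = 1.

(3/20, 1/10, 3/4)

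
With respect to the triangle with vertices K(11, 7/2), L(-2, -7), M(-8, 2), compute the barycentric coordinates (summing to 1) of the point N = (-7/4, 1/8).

(1/4, 1/4, 1/2)

Signed area of the reference triangle: [KLM] = ½·(11·(-7−2) + (-2)·(2−(7/2)) + (-8)·(7/2−(-7))) = ½·(-99 + 3 − 84) = -90.
[NLM] = ½·((-7/4)·(-7−2) + (-2)·(2−(1/8)) + (-8)·(1/8−(-7))) = ½·(63/4 − 15/4 − 57) = -45/2, so the K-coordinate is (-45/2)/(-90) = 1/4.
[KNM] = ½·(11·(1/8−2) + (-7/4)·(2−(7/2)) + (-8)·(7/2−(1/8))) = ½·(-165/8 + 21/8 − 27) = -45/2, so the L-coordinate is 1/4.
[KLN] = ½·(11·(-7−(1/8)) + (-2)·(1/8−(7/2)) + (-7/4)·(7/2−(-7))) = ½·(-627/8 + 27/4 − 147/8) = -45, so the M-coordinate is 1/2.
Check: 1/4 + 1/4 + 1/2 = 1.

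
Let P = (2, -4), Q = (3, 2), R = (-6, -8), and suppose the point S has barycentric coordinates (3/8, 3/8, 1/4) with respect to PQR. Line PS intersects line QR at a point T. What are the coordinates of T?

Line PS meets QR where the P-coordinate vanishes; zeroing S's P-weight and renormalizing leaves Q, R-weights 3/8 : 1/4 → (3/5, 2/5).
So T = (3/5)·Q + (2/5)·R = (-3/5, -2).

(-3/5, -2)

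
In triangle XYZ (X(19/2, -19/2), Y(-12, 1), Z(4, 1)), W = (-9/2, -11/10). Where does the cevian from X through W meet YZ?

Barycentric coordinates of W with respect to XYZ: (1/5, 3/5, 1/5).
On side YZ the X-coordinate is zero; dropping W's X-weight 1/5 and renormalizing the remaining 3/5 : 1/5 gives weights 3/4, 1/4 on Y, Z.
V = (3/4)·(-12, 1) + (1/4)·(4, 1) = (-8, 1).

(-8, 1)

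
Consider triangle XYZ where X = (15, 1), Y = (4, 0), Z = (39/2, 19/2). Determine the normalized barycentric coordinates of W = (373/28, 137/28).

Signed area of the reference triangle: [XYZ] = ½·(15·(0−(19/2)) + 4·(19/2−1) + (39/2)·(1−0)) = ½·(-285/2 + 34 + 39/2) = -89/2.
[WYZ] = ½·((373/28)·(0−(19/2)) + 4·(19/2−(137/28)) + (39/2)·(137/28−0)) = ½·(-7087/56 + 129/7 + 5343/56) = -89/14, so the X-coordinate is (-89/14)/(-89/2) = 1/7.
[XWZ] = ½·(15·(137/28−(19/2)) + (373/28)·(19/2−1) + (39/2)·(1−(137/28))) = ½·(-1935/28 + 6341/56 − 4251/56) = -445/28, so the Y-coordinate is 5/14.
[XYW] = ½·(15·(0−(137/28)) + 4·(137/28−1) + (373/28)·(1−0)) = ½·(-2055/28 + 109/7 + 373/28) = -89/4, so the Z-coordinate is 1/2.

(1/7, 5/14, 1/2)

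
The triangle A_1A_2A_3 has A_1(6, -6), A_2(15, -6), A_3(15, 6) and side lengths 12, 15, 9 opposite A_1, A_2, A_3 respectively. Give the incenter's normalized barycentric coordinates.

The incenter has barycentric coordinates proportional to the opposite side lengths: (12 : 15 : 9).
Normalizing by 12+15+9 = 36 gives (1/3, 5/12, 1/4).

(1/3, 5/12, 1/4)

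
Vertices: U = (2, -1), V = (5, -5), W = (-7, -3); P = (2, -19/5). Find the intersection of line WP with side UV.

Barycentric coordinates of P with respect to UVW: (1/5, 3/5, 1/5).
On side UV the W-coordinate is zero; dropping P's W-weight 1/5 and renormalizing the remaining 1/5 : 3/5 gives weights 1/4, 3/4 on U, V.
Q = (1/4)·(2, -1) + (3/4)·(5, -5) = (17/4, -4).

(17/4, -4)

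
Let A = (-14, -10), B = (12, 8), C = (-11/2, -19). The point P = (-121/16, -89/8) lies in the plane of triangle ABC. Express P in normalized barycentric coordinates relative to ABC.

(1/2, 1/8, 3/8)

Signed area of the reference triangle: [ABC] = ½·((-14)·(8−(-19)) + 12·(-19−(-10)) + (-11/2)·(-10−8)) = ½·(-378 − 108 + 99) = -387/2.
[PBC] = ½·((-121/16)·(8−(-19)) + 12·(-19−(-89/8)) + (-11/2)·(-89/8−8)) = ½·(-3267/16 − 189/2 + 1683/16) = -387/4, so the A-coordinate is (-387/4)/(-387/2) = 1/2.
[APC] = ½·((-14)·(-89/8−(-19)) + (-121/16)·(-19−(-10)) + (-11/2)·(-10−(-89/8))) = ½·(-441/4 + 1089/16 − 99/16) = -387/16, so the B-coordinate is 1/8.
[ABP] = ½·((-14)·(8−(-89/8)) + 12·(-89/8−(-10)) + (-121/16)·(-10−8)) = ½·(-1071/4 − 27/2 + 1089/8) = -1161/16, so the C-coordinate is 3/8.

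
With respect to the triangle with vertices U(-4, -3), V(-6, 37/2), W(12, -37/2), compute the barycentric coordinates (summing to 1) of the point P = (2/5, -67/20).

Signed area of the reference triangle: [UVW] = ½·((-4)·(37/2−(-37/2)) + (-6)·(-37/2−(-3)) + 12·(-3−(37/2))) = ½·(-148 + 93 − 258) = -313/2.
[PVW] = ½·((2/5)·(37/2−(-37/2)) + (-6)·(-37/2−(-67/20)) + 12·(-67/20−(37/2))) = ½·(74/5 + 909/10 − 1311/5) = -313/4, so the U-coordinate is (-313/4)/(-313/2) = 1/2.
[UPW] = ½·((-4)·(-67/20−(-37/2)) + (2/5)·(-37/2−(-3)) + 12·(-3−(-67/20))) = ½·(-303/5 − 31/5 + 21/5) = -313/10, so the V-coordinate is 1/5.
[UVP] = ½·((-4)·(37/2−(-67/20)) + (-6)·(-67/20−(-3)) + (2/5)·(-3−(37/2))) = ½·(-437/5 + 21/10 − 43/5) = -939/20, so the W-coordinate is 3/10.
Check: 1/2 + 1/5 + 3/10 = 1.

(1/2, 1/5, 3/10)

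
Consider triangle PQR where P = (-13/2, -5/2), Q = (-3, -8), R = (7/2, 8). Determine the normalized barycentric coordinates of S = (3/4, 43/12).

(1/6, 1/6, 2/3)

Signed area of the reference triangle: [PQR] = ½·((-13/2)·(-8−8) + (-3)·(8−(-5/2)) + (7/2)·(-5/2−(-8))) = ½·(104 − 63/2 + 77/4) = 367/8.
[SQR] = ½·((3/4)·(-8−8) + (-3)·(8−(43/12)) + (7/2)·(43/12−(-8))) = ½·(-12 − 53/4 + 973/24) = 367/48, so the P-coordinate is (367/48)/(367/8) = 1/6.
[PSR] = ½·((-13/2)·(43/12−8) + (3/4)·(8−(-5/2)) + (7/2)·(-5/2−(43/12))) = ½·(689/24 + 63/8 − 511/24) = 367/48, so the Q-coordinate is 1/6.
[PQS] = ½·((-13/2)·(-8−(43/12)) + (-3)·(43/12−(-5/2)) + (3/4)·(-5/2−(-8))) = ½·(1807/24 − 73/4 + 33/8) = 367/12, so the R-coordinate is 2/3.
Check: 1/6 + 1/6 + 2/3 = 1.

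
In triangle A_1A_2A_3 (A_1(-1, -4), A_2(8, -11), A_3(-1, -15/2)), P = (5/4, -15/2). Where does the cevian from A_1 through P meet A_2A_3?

Barycentric coordinates of P with respect to A_1A_2A_3: (1/4, 1/4, 1/2).
On side A_2A_3 the A_1-coordinate is zero; dropping P's A_1-weight 1/4 and renormalizing the remaining 1/4 : 1/2 gives weights 1/3, 2/3 on A_2, A_3.
Q = (1/3)·(8, -11) + (2/3)·(-1, -15/2) = (2, -26/3).

(2, -26/3)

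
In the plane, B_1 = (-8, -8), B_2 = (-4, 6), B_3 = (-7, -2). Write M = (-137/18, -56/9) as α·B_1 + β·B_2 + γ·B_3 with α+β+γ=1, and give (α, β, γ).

Signed area of the reference triangle: [B_1B_2B_3] = ½·((-8)·(6−(-2)) + (-4)·(-2−(-8)) + (-7)·(-8−6)) = ½·(-64 − 24 + 98) = 5.
[MB_2B_3] = ½·((-137/18)·(6−(-2)) + (-4)·(-2−(-56/9)) + (-7)·(-56/9−6)) = ½·(-548/9 − 152/9 + 770/9) = 35/9, so the B_1-coordinate is (35/9)/5 = 7/9.
[B_1MB_3] = ½·((-8)·(-56/9−(-2)) + (-137/18)·(-2−(-8)) + (-7)·(-8−(-56/9))) = ½·(304/9 − 137/3 + 112/9) = 5/18, so the B_2-coordinate is 1/18.
[B_1B_2M] = ½·((-8)·(6−(-56/9)) + (-4)·(-56/9−(-8)) + (-137/18)·(-8−6)) = ½·(-880/9 − 64/9 + 959/9) = 5/6, so the B_3-coordinate is 1/6.

(7/9, 1/18, 1/6)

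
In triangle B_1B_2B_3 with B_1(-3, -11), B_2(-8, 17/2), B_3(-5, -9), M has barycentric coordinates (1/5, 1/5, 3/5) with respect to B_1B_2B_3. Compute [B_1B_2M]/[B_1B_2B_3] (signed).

3/5

The signed ratio [B_1B_2M]/[B_1B_2B_3] equals the barycentric coordinate of M at vertex B_3, which is 3/5.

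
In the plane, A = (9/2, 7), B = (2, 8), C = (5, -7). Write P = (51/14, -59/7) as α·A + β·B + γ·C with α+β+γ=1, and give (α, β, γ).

(-5/7, 4/7, 8/7)

Signed area of the reference triangle: [ABC] = ½·((9/2)·(8−(-7)) + 2·(-7−7) + 5·(7−8)) = ½·(135/2 − 28 − 5) = 69/4.
[PBC] = ½·((51/14)·(8−(-7)) + 2·(-7−(-59/7)) + 5·(-59/7−8)) = ½·(765/14 + 20/7 − 575/7) = -345/28, so the A-coordinate is (-345/28)/(69/4) = -5/7.
[APC] = ½·((9/2)·(-59/7−(-7)) + (51/14)·(-7−7) + 5·(7−(-59/7))) = ½·(-45/7 − 51 + 540/7) = 69/7, so the B-coordinate is 4/7.
[ABP] = ½·((9/2)·(8−(-59/7)) + 2·(-59/7−7) + (51/14)·(7−8)) = ½·(1035/14 − 216/7 − 51/14) = 138/7, so the C-coordinate is 8/7.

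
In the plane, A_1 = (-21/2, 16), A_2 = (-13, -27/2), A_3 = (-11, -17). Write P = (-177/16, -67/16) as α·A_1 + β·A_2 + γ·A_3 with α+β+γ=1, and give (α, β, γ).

(3/8, 1/8, 1/2)

Signed area of the reference triangle: [A_1A_2A_3] = ½·((-21/2)·(-27/2−(-17)) + (-13)·(-17−16) + (-11)·(16−(-27/2))) = ½·(-147/4 + 429 − 649/2) = 271/8.
[PA_2A_3] = ½·((-177/16)·(-27/2−(-17)) + (-13)·(-17−(-67/16)) + (-11)·(-67/16−(-27/2))) = ½·(-1239/32 + 2665/16 − 1639/16) = 813/64, so the A_1-coordinate is (813/64)/(271/8) = 3/8.
[A_1PA_3] = ½·((-21/2)·(-67/16−(-17)) + (-177/16)·(-17−16) + (-11)·(16−(-67/16))) = ½·(-4305/32 + 5841/16 − 3553/16) = 271/64, so the A_2-coordinate is 1/8.
[A_1A_2P] = ½·((-21/2)·(-27/2−(-67/16)) + (-13)·(-67/16−16) + (-177/16)·(16−(-27/2))) = ½·(3129/32 + 4199/16 − 10443/32) = 271/16, so the A_3-coordinate is 1/2.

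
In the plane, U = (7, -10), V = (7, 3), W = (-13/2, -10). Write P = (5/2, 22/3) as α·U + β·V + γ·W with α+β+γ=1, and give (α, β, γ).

Signed area of the reference triangle: [UVW] = ½·(7·(3−(-10)) + 7·(-10−(-10)) + (-13/2)·(-10−3)) = ½·(91 + 0 + 169/2) = 351/4.
[PVW] = ½·((5/2)·(3−(-10)) + 7·(-10−(22/3)) + (-13/2)·(22/3−3)) = ½·(65/2 − 364/3 − 169/6) = -117/2, so the U-coordinate is (-117/2)/(351/4) = -2/3.
[UPW] = ½·(7·(22/3−(-10)) + (5/2)·(-10−(-10)) + (-13/2)·(-10−(22/3))) = ½·(364/3 + 0 + 338/3) = 117, so the V-coordinate is 4/3.
[UVP] = ½·(7·(3−(22/3)) + 7·(22/3−(-10)) + (5/2)·(-10−3)) = ½·(-91/3 + 364/3 − 65/2) = 117/4, so the W-coordinate is 1/3.
Check: -2/3 + 4/3 + 1/3 = 1.

(-2/3, 4/3, 1/3)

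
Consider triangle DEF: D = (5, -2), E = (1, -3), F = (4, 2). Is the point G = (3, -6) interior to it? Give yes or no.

Barycentric coordinates of G: (19/17, 12/17, -14/17).
The three coordinates are positive, positive, negative; a point is interior exactly when all three are positive.

no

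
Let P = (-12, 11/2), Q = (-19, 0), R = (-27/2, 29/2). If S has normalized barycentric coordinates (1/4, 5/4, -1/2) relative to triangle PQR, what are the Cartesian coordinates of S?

S = (1/4)·P + (5/4)·Q + (-1/2)·R.
x-coordinate: (1/4)·(-12) + (5/4)·(-19) + (-1/2)·(-27/2) = -20.
y-coordinate: (1/4)·(11/2) + (5/4)·0 + (-1/2)·(29/2) = -47/8.

(-20, -47/8)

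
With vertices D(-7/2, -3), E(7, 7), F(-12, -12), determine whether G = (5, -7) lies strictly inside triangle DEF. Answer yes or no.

Barycentric coordinates of G: (-24, 221/19, 254/19).
The three coordinates are negative, positive, positive; a point is interior exactly when all three are positive.

no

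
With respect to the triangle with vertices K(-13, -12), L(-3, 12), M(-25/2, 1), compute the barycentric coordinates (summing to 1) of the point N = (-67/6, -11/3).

(1/2, 1/6, 1/3)

Signed area of the reference triangle: [KLM] = ½·((-13)·(12−1) + (-3)·(1−(-12)) + (-25/2)·(-12−12)) = ½·(-143 − 39 + 300) = 59.
[NLM] = ½·((-67/6)·(12−1) + (-3)·(1−(-11/3)) + (-25/2)·(-11/3−12)) = ½·(-737/6 − 14 + 1175/6) = 59/2, so the K-coordinate is (59/2)/59 = 1/2.
[KNM] = ½·((-13)·(-11/3−1) + (-67/6)·(1−(-12)) + (-25/2)·(-12−(-11/3))) = ½·(182/3 − 871/6 + 625/6) = 59/6, so the L-coordinate is 1/6.
[KLN] = ½·((-13)·(12−(-11/3)) + (-3)·(-11/3−(-12)) + (-67/6)·(-12−12)) = ½·(-611/3 − 25 + 268) = 59/3, so the M-coordinate is 1/3.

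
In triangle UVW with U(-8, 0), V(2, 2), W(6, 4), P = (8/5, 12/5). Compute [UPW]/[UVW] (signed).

[UVW] = ½·((-8)·(2−4) + 2·(4−0) + 6·(0−2)) = ½·(16 + 8 − 12) = 6.
[UPW] = ½·((-8)·(12/5−4) + (8/5)·(4−0) + 6·(0−(12/5))) = ½·(64/5 + 32/5 − 72/5) = 12/5, so the ratio is (12/5)/6 = 2/5.

2/5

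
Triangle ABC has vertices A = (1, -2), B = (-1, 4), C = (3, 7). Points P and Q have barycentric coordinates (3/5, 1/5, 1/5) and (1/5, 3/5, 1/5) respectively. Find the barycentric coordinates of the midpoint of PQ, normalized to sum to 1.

Since both coordinate triples sum to 1, the midpoint's barycentrics are the componentwise average.
(3/5+1/5)/2 = 2/5; similarly 2/5 and 1/5.

(2/5, 2/5, 1/5)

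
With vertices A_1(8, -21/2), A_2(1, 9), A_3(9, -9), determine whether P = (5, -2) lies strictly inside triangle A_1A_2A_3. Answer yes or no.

Barycentric coordinates of P: (8/15, 13/30, 1/30).
The three coordinates are positive, positive, positive; a point is interior exactly when all three are positive.

yes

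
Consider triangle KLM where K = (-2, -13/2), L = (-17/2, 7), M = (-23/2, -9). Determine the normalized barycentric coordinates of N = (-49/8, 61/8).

(1/4, 1, -1/4)

Signed area of the reference triangle: [KLM] = ½·((-2)·(7−(-9)) + (-17/2)·(-9−(-13/2)) + (-23/2)·(-13/2−7)) = ½·(-32 + 85/4 + 621/4) = 289/4.
[NLM] = ½·((-49/8)·(7−(-9)) + (-17/2)·(-9−(61/8)) + (-23/2)·(61/8−7)) = ½·(-98 + 2261/16 − 115/16) = 289/16, so the K-coordinate is (289/16)/(289/4) = 1/4.
[KNM] = ½·((-2)·(61/8−(-9)) + (-49/8)·(-9−(-13/2)) + (-23/2)·(-13/2−(61/8))) = ½·(-133/4 + 245/16 + 2599/16) = 289/4, so the L-coordinate is 1.
[KLN] = ½·((-2)·(7−(61/8)) + (-17/2)·(61/8−(-13/2)) + (-49/8)·(-13/2−7)) = ½·(5/4 − 1921/16 + 1323/16) = -289/16, so the M-coordinate is -1/4.
Check: 1/4 + 1 − 1/4 = 1.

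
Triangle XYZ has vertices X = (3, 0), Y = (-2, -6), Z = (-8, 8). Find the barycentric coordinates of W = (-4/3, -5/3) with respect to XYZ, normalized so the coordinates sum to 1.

(1/3, 1/2, 1/6)

Signed area of the reference triangle: [XYZ] = ½·(3·(-6−8) + (-2)·(8−0) + (-8)·(0−(-6))) = ½·(-42 − 16 − 48) = -53.
[WYZ] = ½·((-4/3)·(-6−8) + (-2)·(8−(-5/3)) + (-8)·(-5/3−(-6))) = ½·(56/3 − 58/3 − 104/3) = -53/3, so the X-coordinate is (-53/3)/(-53) = 1/3.
[XWZ] = ½·(3·(-5/3−8) + (-4/3)·(8−0) + (-8)·(0−(-5/3))) = ½·(-29 − 32/3 − 40/3) = -53/2, so the Y-coordinate is 1/2.
[XYW] = ½·(3·(-6−(-5/3)) + (-2)·(-5/3−0) + (-4/3)·(0−(-6))) = ½·(-13 + 10/3 − 8) = -53/6, so the Z-coordinate is 1/6.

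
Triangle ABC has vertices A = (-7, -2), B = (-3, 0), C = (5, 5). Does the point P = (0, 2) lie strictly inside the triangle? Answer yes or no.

yes

Barycentric coordinates of P: (1/4, 1/4, 1/2).
The three coordinates are positive, positive, positive; a point is interior exactly when all three are positive.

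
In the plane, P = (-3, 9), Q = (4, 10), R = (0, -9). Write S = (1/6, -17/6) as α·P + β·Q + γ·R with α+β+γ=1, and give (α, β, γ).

Signed area of the reference triangle: [PQR] = ½·((-3)·(10−(-9)) + 4·(-9−9) + 0·(9−10)) = ½·(-57 − 72 + 0) = -129/2.
[SQR] = ½·((1/6)·(10−(-9)) + 4·(-9−(-17/6)) + 0·(-17/6−10)) = ½·(19/6 − 74/3 + 0) = -43/4, so the P-coordinate is (-43/4)/(-129/2) = 1/6.
[PSR] = ½·((-3)·(-17/6−(-9)) + (1/6)·(-9−9) + 0·(9−(-17/6))) = ½·(-37/2 − 3 + 0) = -43/4, so the Q-coordinate is 1/6.
[PQS] = ½·((-3)·(10−(-17/6)) + 4·(-17/6−9) + (1/6)·(9−10)) = ½·(-77/2 − 142/3 − 1/6) = -43, so the R-coordinate is 2/3.

(1/6, 1/6, 2/3)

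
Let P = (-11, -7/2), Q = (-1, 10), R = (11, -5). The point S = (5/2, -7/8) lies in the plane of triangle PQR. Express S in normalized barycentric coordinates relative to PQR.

Signed area of the reference triangle: [PQR] = ½·((-11)·(10−(-5)) + (-1)·(-5−(-7/2)) + 11·(-7/2−10)) = ½·(-165 + 3/2 − 297/2) = -156.
[SQR] = ½·((5/2)·(10−(-5)) + (-1)·(-5−(-7/8)) + 11·(-7/8−10)) = ½·(75/2 + 33/8 − 957/8) = -39, so the P-coordinate is (-39)/(-156) = 1/4.
[PSR] = ½·((-11)·(-7/8−(-5)) + (5/2)·(-5−(-7/2)) + 11·(-7/2−(-7/8))) = ½·(-363/8 − 15/4 − 231/8) = -39, so the Q-coordinate is 1/4.
[PQS] = ½·((-11)·(10−(-7/8)) + (-1)·(-7/8−(-7/2)) + (5/2)·(-7/2−10)) = ½·(-957/8 − 21/8 − 135/4) = -78, so the R-coordinate is 1/2.
Check: 1/4 + 1/4 + 1/2 = 1.

(1/4, 1/4, 1/2)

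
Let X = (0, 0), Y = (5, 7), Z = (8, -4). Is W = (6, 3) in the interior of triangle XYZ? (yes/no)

Barycentric coordinates of W: (1/76, 12/19, 27/76).
The three coordinates are positive, positive, positive; a point is interior exactly when all three are positive.

yes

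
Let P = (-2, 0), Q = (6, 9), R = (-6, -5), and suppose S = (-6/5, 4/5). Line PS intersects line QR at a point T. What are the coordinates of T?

(0, 2)

Barycentric coordinates of S with respect to PQR: (3/5, 1/5, 1/5).
On side QR the P-coordinate is zero; dropping S's P-weight 3/5 and renormalizing the remaining 1/5 : 1/5 gives weights 1/2, 1/2 on Q, R.
T = (1/2)·(6, 9) + (1/2)·(-6, -5) = (0, 2).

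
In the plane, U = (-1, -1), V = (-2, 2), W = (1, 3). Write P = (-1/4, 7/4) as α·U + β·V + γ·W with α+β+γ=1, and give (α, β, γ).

(1/4, 1/4, 1/2)

Signed area of the reference triangle: [UVW] = ½·((-1)·(2−3) + (-2)·(3−(-1)) + 1·(-1−2)) = ½·(1 − 8 − 3) = -5.
[PVW] = ½·((-1/4)·(2−3) + (-2)·(3−(7/4)) + 1·(7/4−2)) = ½·(1/4 − 5/2 − 1/4) = -5/4, so the U-coordinate is (-5/4)/(-5) = 1/4.
[UPW] = ½·((-1)·(7/4−3) + (-1/4)·(3−(-1)) + 1·(-1−(7/4))) = ½·(5/4 − 1 − 11/4) = -5/4, so the V-coordinate is 1/4.
[UVP] = ½·((-1)·(2−(7/4)) + (-2)·(7/4−(-1)) + (-1/4)·(-1−2)) = ½·(-1/4 − 11/2 + 3/4) = -5/2, so the W-coordinate is 1/2.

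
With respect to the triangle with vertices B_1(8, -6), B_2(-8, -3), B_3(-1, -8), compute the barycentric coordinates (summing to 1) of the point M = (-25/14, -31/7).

Signed area of the reference triangle: [B_1B_2B_3] = ½·(8·(-3−(-8)) + (-8)·(-8−(-6)) + (-1)·(-6−(-3))) = ½·(40 + 16 + 3) = 59/2.
[MB_2B_3] = ½·((-25/14)·(-3−(-8)) + (-8)·(-8−(-31/7)) + (-1)·(-31/7−(-3))) = ½·(-125/14 + 200/7 + 10/7) = 295/28, so the B_1-coordinate is (295/28)/(59/2) = 5/14.
[B_1MB_3] = ½·(8·(-31/7−(-8)) + (-25/14)·(-8−(-6)) + (-1)·(-6−(-31/7))) = ½·(200/7 + 25/7 + 11/7) = 118/7, so the B_2-coordinate is 4/7.
[B_1B_2M] = ½·(8·(-3−(-31/7)) + (-8)·(-31/7−(-6)) + (-25/14)·(-6−(-3))) = ½·(80/7 − 88/7 + 75/14) = 59/28, so the B_3-coordinate is 1/14.

(5/14, 4/7, 1/14)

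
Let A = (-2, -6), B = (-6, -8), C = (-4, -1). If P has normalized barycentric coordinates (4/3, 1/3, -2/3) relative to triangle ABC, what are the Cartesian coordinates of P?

(-2, -10)

P = (4/3)·A + (1/3)·B + (-2/3)·C.
x-coordinate: (4/3)·(-2) + (1/3)·(-6) + (-2/3)·(-4) = -2.
y-coordinate: (4/3)·(-6) + (1/3)·(-8) + (-2/3)·(-1) = -10.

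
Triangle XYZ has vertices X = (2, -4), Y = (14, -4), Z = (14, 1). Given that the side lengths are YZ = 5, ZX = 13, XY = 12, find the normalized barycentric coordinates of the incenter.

The incenter has barycentric coordinates proportional to the opposite side lengths: (5 : 13 : 12).
Normalizing by 5+13+12 = 30 gives (1/6, 13/30, 2/5).

(1/6, 13/30, 2/5)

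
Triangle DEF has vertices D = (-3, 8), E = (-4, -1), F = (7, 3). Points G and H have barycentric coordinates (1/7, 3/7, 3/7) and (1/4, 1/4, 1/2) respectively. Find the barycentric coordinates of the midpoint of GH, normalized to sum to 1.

Since both coordinate triples sum to 1, the midpoint's barycentrics are the componentwise average.
(1/7+1/4)/2 = 11/56; similarly 19/56 and 13/28.

(11/56, 19/56, 13/28)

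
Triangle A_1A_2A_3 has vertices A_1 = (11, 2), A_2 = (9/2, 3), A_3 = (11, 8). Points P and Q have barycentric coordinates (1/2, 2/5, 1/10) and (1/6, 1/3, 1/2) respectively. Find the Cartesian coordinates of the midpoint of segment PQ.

(517/60, 25/6)

Barycentric coordinates of the midpoint are the average: (1/3, 11/30, 3/10).
Converting: (1/3)·A_1 + (11/30)·A_2 + (3/10)·A_3 = (517/60, 25/6).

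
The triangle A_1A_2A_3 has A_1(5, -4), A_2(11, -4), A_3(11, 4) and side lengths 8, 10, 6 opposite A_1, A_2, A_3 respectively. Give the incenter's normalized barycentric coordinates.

The incenter has barycentric coordinates proportional to the opposite side lengths: (8 : 10 : 6).
Normalizing by 8+10+6 = 24 gives (1/3, 5/12, 1/4).

(1/3, 5/12, 1/4)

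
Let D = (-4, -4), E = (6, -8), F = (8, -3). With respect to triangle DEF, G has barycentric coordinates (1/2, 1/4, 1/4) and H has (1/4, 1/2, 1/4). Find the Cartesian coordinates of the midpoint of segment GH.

Barycentric coordinates of the midpoint are the average: (3/8, 3/8, 1/4).
Converting: (3/8)·D + (3/8)·E + (1/4)·F = (11/4, -21/4).

(11/4, -21/4)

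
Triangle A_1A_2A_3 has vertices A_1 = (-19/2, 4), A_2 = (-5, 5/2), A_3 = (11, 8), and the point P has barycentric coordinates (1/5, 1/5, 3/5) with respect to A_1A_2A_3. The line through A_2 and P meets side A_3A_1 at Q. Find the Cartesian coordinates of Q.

Line A_2P meets A_3A_1 where the A_2-coordinate vanishes; zeroing P's A_2-weight and renormalizing leaves A_3, A_1-weights 3/5 : 1/5 → (3/4, 1/4).
So Q = (3/4)·A_3 + (1/4)·A_1 = (47/8, 7).

(47/8, 7)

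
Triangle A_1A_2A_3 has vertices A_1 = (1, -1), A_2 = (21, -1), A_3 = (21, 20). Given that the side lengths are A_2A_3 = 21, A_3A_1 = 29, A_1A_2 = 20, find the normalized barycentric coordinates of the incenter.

(3/10, 29/70, 2/7)

The incenter has barycentric coordinates proportional to the opposite side lengths: (21 : 29 : 20).
Normalizing by 21+29+20 = 70 gives (3/10, 29/70, 2/7).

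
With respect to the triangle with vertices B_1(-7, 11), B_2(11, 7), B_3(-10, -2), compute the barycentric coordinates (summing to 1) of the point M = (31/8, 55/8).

Signed area of the reference triangle: [B_1B_2B_3] = ½·((-7)·(7−(-2)) + 11·(-2−11) + (-10)·(11−7)) = ½·(-63 − 143 − 40) = -123.
[MB_2B_3] = ½·((31/8)·(7−(-2)) + 11·(-2−(55/8)) + (-10)·(55/8−7)) = ½·(279/8 − 781/8 + 5/4) = -123/4, so the B_1-coordinate is (-123/4)/(-123) = 1/4.
[B_1MB_3] = ½·((-7)·(55/8−(-2)) + (31/8)·(-2−11) + (-10)·(11−(55/8))) = ½·(-497/8 − 403/8 − 165/4) = -615/8, so the B_2-coordinate is 5/8.
[B_1B_2M] = ½·((-7)·(7−(55/8)) + 11·(55/8−11) + (31/8)·(11−7)) = ½·(-7/8 − 363/8 + 31/2) = -123/8, so the B_3-coordinate is 1/8.

(1/4, 5/8, 1/8)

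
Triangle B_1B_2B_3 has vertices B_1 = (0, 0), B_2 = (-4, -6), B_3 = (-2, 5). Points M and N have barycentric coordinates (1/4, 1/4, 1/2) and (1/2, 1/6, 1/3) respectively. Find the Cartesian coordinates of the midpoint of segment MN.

(-5/3, 5/6)

Barycentric coordinates of the midpoint are the average: (3/8, 5/24, 5/12).
Converting: (3/8)·B_1 + (5/24)·B_2 + (5/12)·B_3 = (-5/3, 5/6).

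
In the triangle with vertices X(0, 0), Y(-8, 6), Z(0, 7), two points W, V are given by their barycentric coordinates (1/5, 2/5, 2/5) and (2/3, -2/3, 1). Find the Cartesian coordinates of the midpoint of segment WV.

Barycentric coordinates of the midpoint are the average: (13/30, -2/15, 7/10).
Converting: (13/30)·X + (-2/15)·Y + (7/10)·Z = (16/15, 41/10).

(16/15, 41/10)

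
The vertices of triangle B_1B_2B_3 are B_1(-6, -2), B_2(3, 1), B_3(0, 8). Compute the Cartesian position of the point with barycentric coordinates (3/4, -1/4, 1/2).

(-21/4, 9/4)

M = (3/4)·B_1 + (-1/4)·B_2 + (1/2)·B_3.
x-coordinate: (3/4)·(-6) + (-1/4)·3 + (1/2)·0 = -21/4.
y-coordinate: (3/4)·(-2) + (-1/4)·1 + (1/2)·8 = 9/4.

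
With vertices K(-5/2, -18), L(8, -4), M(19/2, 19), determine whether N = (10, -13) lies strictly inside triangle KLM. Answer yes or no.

no

Barycentric coordinates of N: (-17/63, 115/63, -5/9).
The three coordinates are negative, positive, negative; a point is interior exactly when all three are positive.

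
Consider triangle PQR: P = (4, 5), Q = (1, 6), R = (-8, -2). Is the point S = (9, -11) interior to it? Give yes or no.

no

Barycentric coordinates of S: (217/33, -227/33, 43/33).
The three coordinates are positive, negative, positive; a point is interior exactly when all three are positive.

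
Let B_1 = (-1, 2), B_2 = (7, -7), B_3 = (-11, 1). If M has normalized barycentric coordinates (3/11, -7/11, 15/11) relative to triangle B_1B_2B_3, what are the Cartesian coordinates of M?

(-217/11, 70/11)

M = (3/11)·B_1 + (-7/11)·B_2 + (15/11)·B_3.
x-coordinate: (3/11)·(-1) + (-7/11)·7 + (15/11)·(-11) = -217/11.
y-coordinate: (3/11)·2 + (-7/11)·(-7) + (15/11)·1 = 70/11.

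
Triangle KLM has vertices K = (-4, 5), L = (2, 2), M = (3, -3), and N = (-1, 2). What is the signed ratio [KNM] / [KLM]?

1/9

[KLM] = ½·((-4)·(2−(-3)) + 2·(-3−5) + 3·(5−2)) = ½·(-20 − 16 + 9) = -27/2.
[KNM] = ½·((-4)·(2−(-3)) + (-1)·(-3−5) + 3·(5−2)) = ½·(-20 + 8 + 9) = -3/2, so the ratio is (-3/2)/(-27/2) = 1/9.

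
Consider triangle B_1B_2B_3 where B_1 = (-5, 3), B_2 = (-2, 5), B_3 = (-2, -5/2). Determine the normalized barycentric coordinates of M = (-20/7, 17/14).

Signed area of the reference triangle: [B_1B_2B_3] = ½·((-5)·(5−(-5/2)) + (-2)·(-5/2−3) + (-2)·(3−5)) = ½·(-75/2 + 11 + 4) = -45/4.
[MB_2B_3] = ½·((-20/7)·(5−(-5/2)) + (-2)·(-5/2−(17/14)) + (-2)·(17/14−5)) = ½·(-150/7 + 52/7 + 53/7) = -45/14, so the B_1-coordinate is (-45/14)/(-45/4) = 2/7.
[B_1MB_3] = ½·((-5)·(17/14−(-5/2)) + (-20/7)·(-5/2−3) + (-2)·(3−(17/14))) = ½·(-130/7 + 110/7 − 25/7) = -45/14, so the B_2-coordinate is 2/7.
[B_1B_2M] = ½·((-5)·(5−(17/14)) + (-2)·(17/14−3) + (-20/7)·(3−5)) = ½·(-265/14 + 25/7 + 40/7) = -135/28, so the B_3-coordinate is 3/7.

(2/7, 2/7, 3/7)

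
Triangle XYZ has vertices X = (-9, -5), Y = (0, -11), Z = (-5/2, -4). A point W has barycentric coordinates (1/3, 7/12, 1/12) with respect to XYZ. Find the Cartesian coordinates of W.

W = (1/3)·X + (7/12)·Y + (1/12)·Z.
x-coordinate: (1/3)·(-9) + (7/12)·0 + (1/12)·(-5/2) = -77/24.
y-coordinate: (1/3)·(-5) + (7/12)·(-11) + (1/12)·(-4) = -101/12.

(-77/24, -101/12)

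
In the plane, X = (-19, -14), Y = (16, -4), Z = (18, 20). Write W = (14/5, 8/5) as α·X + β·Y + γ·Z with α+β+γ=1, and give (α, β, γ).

Signed area of the reference triangle: [XYZ] = ½·((-19)·(-4−20) + 16·(20−(-14)) + 18·(-14−(-4))) = ½·(456 + 544 − 180) = 410.
[WYZ] = ½·((14/5)·(-4−20) + 16·(20−(8/5)) + 18·(8/5−(-4))) = ½·(-336/5 + 1472/5 + 504/5) = 164, so the X-coordinate is 164/410 = 2/5.
[XWZ] = ½·((-19)·(8/5−20) + (14/5)·(20−(-14)) + 18·(-14−(8/5))) = ½·(1748/5 + 476/5 − 1404/5) = 82, so the Y-coordinate is 1/5.
[XYW] = ½·((-19)·(-4−(8/5)) + 16·(8/5−(-14)) + (14/5)·(-14−(-4))) = ½·(532/5 + 1248/5 − 28) = 164, so the Z-coordinate is 2/5.

(2/5, 1/5, 2/5)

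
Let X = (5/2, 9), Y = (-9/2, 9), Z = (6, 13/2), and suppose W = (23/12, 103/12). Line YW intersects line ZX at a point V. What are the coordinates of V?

(16/5, 17/2)

Barycentric coordinates of W with respect to XYZ: (2/3, 1/6, 1/6).
On side ZX the Y-coordinate is zero; dropping W's Y-weight 1/6 and renormalizing the remaining 1/6 : 2/3 gives weights 1/5, 4/5 on Z, X.
V = (1/5)·(6, 13/2) + (4/5)·(5/2, 9) = (16/5, 17/2).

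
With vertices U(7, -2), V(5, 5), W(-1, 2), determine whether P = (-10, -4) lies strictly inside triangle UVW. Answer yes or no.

no

Barycentric coordinates of P: (3/16, -7/4, 41/16).
The three coordinates are positive, negative, positive; a point is interior exactly when all three are positive.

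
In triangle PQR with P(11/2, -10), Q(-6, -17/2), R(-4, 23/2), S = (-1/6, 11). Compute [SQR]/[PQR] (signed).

[PQR] = ½·((11/2)·(-17/2−(23/2)) + (-6)·(23/2−(-10)) + (-4)·(-10−(-17/2))) = ½·(-110 − 129 + 6) = -233/2.
[SQR] = ½·((-1/6)·(-17/2−(23/2)) + (-6)·(23/2−11) + (-4)·(11−(-17/2))) = ½·(10/3 − 3 − 78) = -233/6, so the ratio is (-233/6)/(-233/2) = 1/3.

1/3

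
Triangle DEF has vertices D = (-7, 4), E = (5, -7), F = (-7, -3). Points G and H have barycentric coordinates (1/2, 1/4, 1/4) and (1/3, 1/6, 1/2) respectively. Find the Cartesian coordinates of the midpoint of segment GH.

Barycentric coordinates of the midpoint are the average: (5/12, 5/24, 3/8).
Converting: (5/12)·D + (5/24)·E + (3/8)·F = (-9/2, -11/12).

(-9/2, -11/12)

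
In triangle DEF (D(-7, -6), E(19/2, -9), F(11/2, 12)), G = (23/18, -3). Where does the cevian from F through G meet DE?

(1/14, -51/7)

Barycentric coordinates of G with respect to DEF: (4/9, 1/3, 2/9).
On side DE the F-coordinate is zero; dropping G's F-weight 2/9 and renormalizing the remaining 4/9 : 1/3 gives weights 4/7, 3/7 on D, E.
H = (4/7)·(-7, -6) + (3/7)·(19/2, -9) = (1/14, -51/7).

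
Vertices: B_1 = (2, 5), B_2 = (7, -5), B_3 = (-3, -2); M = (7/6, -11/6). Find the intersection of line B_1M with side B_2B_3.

Barycentric coordinates of M with respect to B_1B_2B_3: (1/6, 1/3, 1/2).
On side B_2B_3 the B_1-coordinate is zero; dropping M's B_1-weight 1/6 and renormalizing the remaining 1/3 : 1/2 gives weights 2/5, 3/5 on B_2, B_3.
N = (2/5)·(7, -5) + (3/5)·(-3, -2) = (1, -16/5).

(1, -16/5)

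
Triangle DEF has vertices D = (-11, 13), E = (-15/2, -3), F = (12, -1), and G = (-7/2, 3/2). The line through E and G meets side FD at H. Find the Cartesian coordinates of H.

Barycentric coordinates of G with respect to DEF: (1/4, 1/2, 1/4).
On side FD the E-coordinate is zero; dropping G's E-weight 1/2 and renormalizing the remaining 1/4 : 1/4 gives weights 1/2, 1/2 on F, D.
H = (1/2)·(12, -1) + (1/2)·(-11, 13) = (1/2, 6).

(1/2, 6)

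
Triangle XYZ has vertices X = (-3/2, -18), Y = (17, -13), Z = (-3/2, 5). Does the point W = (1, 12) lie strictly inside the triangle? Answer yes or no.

Barycentric coordinates of W: (-349/851, 5/37, 1085/851).
The three coordinates are negative, positive, positive; a point is interior exactly when all three are positive.

no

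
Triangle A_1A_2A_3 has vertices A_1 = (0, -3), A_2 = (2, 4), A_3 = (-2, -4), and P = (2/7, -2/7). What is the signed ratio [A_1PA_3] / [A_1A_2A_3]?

3/7

[A_1A_2A_3] = ½·(0·(4−(-4)) + 2·(-4−(-3)) + (-2)·(-3−4)) = ½·(0 − 2 + 14) = 6.
[A_1PA_3] = ½·(0·(-2/7−(-4)) + (2/7)·(-4−(-3)) + (-2)·(-3−(-2/7))) = ½·(0 − 2/7 + 38/7) = 18/7, so the ratio is (18/7)/6 = 3/7.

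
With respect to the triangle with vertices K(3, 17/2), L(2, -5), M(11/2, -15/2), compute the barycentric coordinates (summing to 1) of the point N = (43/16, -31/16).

Signed area of the reference triangle: [KLM] = ½·(3·(-5−(-15/2)) + 2·(-15/2−(17/2)) + (11/2)·(17/2−(-5))) = ½·(15/2 − 32 + 297/4) = 199/8.
[NLM] = ½·((43/16)·(-5−(-15/2)) + 2·(-15/2−(-31/16)) + (11/2)·(-31/16−(-5))) = ½·(215/32 − 89/8 + 539/32) = 199/32, so the K-coordinate is (199/32)/(199/8) = 1/4.
[KNM] = ½·(3·(-31/16−(-15/2)) + (43/16)·(-15/2−(17/2)) + (11/2)·(17/2−(-31/16))) = ½·(267/16 − 43 + 1837/32) = 995/64, so the L-coordinate is 5/8.
[KLN] = ½·(3·(-5−(-31/16)) + 2·(-31/16−(17/2)) + (43/16)·(17/2−(-5))) = ½·(-147/16 − 167/8 + 1161/32) = 199/64, so the M-coordinate is 1/8.
Check: 1/4 + 5/8 + 1/8 = 1.

(1/4, 5/8, 1/8)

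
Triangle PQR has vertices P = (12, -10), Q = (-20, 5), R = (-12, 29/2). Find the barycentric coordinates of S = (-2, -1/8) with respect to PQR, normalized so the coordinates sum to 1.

(1/2, 1/4, 1/4)

Signed area of the reference triangle: [PQR] = ½·(12·(5−(29/2)) + (-20)·(29/2−(-10)) + (-12)·(-10−5)) = ½·(-114 − 490 + 180) = -212.
[SQR] = ½·((-2)·(5−(29/2)) + (-20)·(29/2−(-1/8)) + (-12)·(-1/8−5)) = ½·(19 − 585/2 + 123/2) = -106, so the P-coordinate is (-106)/(-212) = 1/2.
[PSR] = ½·(12·(-1/8−(29/2)) + (-2)·(29/2−(-10)) + (-12)·(-10−(-1/8))) = ½·(-351/2 − 49 + 237/2) = -53, so the Q-coordinate is 1/4.
[PQS] = ½·(12·(5−(-1/8)) + (-20)·(-1/8−(-10)) + (-2)·(-10−5)) = ½·(123/2 − 395/2 + 30) = -53, so the R-coordinate is 1/4.
Check: 1/2 + 1/4 + 1/4 = 1.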